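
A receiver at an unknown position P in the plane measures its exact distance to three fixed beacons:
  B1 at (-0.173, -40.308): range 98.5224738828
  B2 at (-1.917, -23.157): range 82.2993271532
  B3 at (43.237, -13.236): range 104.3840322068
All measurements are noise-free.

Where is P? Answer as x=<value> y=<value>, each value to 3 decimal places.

eq1: (x + 0.173)² + (y + 40.308)² = 98.5224738828²
eq2: (x + 1.917)² + (y + 23.157)² = 82.2993271532²
eq3: (x − 43.237)² + (y + 13.236)² = 104.3840322068²
eq1−eq3, eq1−eq2 (x²,y² cancel):
  86.820·x + 54.144·y = -769.483248
  -3.488·x + 34.302·y = 1848.655355
det = 86.820·34.302 − 54.144·-3.488 = 3166.953912
x = (-769.483248·34.302 − 54.144·1848.655355) / 3166.953912 = -39.940085
y = (86.820·1848.655355 − -769.483248·-3.488) / 3166.953912 = 49.832206

x=-39.940 y=49.832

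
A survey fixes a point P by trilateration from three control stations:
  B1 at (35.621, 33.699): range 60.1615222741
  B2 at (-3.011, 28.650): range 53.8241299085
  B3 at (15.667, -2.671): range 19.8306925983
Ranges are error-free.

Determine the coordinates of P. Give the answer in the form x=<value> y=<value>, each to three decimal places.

x=13.961 y=-22.428

eq1: (x − 35.621)² + (y − 33.699)² = 60.1615222741²
eq2: (x + 3.011)² + (y − 28.650)² = 53.8241299085²
eq3: (x − 15.667)² + (y + 2.671)² = 19.8306925983²
eq1−eq2, eq1−eq3 (x²,y² cancel):
  -77.264·x − 10.098·y = -852.217819
  -39.908·x − 72.740·y = 1074.263281
det = -77.264·-72.740 − -10.098·-39.908 = 5217.192376
x = (-852.217819·-72.740 − -10.098·1074.263281) / 5217.192376 = 13.961194
y = (-77.264·1074.263281 − -852.217819·-39.908) / 5217.192376 = -22.428191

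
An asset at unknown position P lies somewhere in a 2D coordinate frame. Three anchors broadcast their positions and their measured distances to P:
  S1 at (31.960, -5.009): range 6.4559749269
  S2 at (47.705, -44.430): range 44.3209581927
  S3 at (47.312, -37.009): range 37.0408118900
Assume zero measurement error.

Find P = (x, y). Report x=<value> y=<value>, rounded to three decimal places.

eq1: (x − 31.960)² + (y + 5.009)² = 6.4559749269²
eq2: (x − 47.705)² + (y + 44.430)² = 44.3209581927²
eq3: (x − 47.312)² + (y + 37.009)² = 37.0408118900²
eq3−eq2, eq3−eq1 (x²,y² cancel):
  0.786·x − 14.842·y = 49.374910
  -30.704·x + 64.000·y = -1231.217611
det = 0.786·64.000 − -14.842·-30.704 = -405.404768
x = (49.374910·64.000 − -14.842·-1231.217611) / -405.404768 = 37.280611
y = (0.786·-1231.217611 − 49.374910·-30.704) / -405.404768 = -1.352402

x=37.281 y=-1.352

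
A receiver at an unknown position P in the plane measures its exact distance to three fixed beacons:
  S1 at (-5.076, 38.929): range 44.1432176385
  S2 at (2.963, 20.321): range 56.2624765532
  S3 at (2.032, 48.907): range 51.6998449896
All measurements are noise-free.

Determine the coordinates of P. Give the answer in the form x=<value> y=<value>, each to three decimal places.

eq1: (x + 5.076)² + (y − 38.929)² = 44.1432176385²
eq2: (x − 2.963)² + (y − 20.321)² = 56.2624765532²
eq3: (x − 2.032)² + (y − 48.907)² = 51.6998449896²
eq2−eq3, eq2−eq1 (x²,y² cancel):
  -1.862·x + 57.172·y = 2466.893559
  -16.078·x + 37.216·y = 2336.353011
det = -1.862·37.216 − 57.172·-16.078 = 849.915224
x = (2466.893559·37.216 − 57.172·2336.353011) / 849.915224 = -49.141447
y = (-1.862·2336.353011 − 2466.893559·-16.078) / 849.915224 = 41.548174

x=-49.141 y=41.548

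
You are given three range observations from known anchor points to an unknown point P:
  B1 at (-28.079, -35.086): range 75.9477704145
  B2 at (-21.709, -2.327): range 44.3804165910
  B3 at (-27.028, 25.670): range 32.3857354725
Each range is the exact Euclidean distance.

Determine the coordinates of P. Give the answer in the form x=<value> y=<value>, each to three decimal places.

eq1: (x + 28.079)² + (y + 35.086)² = 75.9477704145²
eq2: (x + 21.709)² + (y + 2.327)² = 44.3804165910²
eq3: (x + 27.028)² + (y − 25.670)² = 32.3857354725²
eq1−eq2, eq1−eq3 (x²,y² cancel):
  12.740·x + 65.518·y = 2255.680427
  2.102·x + 121.512·y = 4089.232016
det = 12.740·121.512 − 65.518·2.102 = 1410.344044
x = (2255.680427·121.512 − 65.518·4089.232016) / 1410.344044 = 4.377610
y = (12.740·4089.232016 − 2255.680427·2.102) / 1410.344044 = 33.577180

x=4.378 y=33.577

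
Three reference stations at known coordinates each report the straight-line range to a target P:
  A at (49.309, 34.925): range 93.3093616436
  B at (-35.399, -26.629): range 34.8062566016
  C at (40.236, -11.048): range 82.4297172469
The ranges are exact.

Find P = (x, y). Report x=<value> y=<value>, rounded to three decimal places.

x=-39.993 y=7.873

eq1: (x − 49.309)² + (y − 34.925)² = 93.3093616436²
eq2: (x + 35.399)² + (y + 26.629)² = 34.8062566016²
eq3: (x − 40.236)² + (y + 11.048)² = 82.4297172469²
eq3−eq2, eq3−eq1 (x²,y² cancel):
  -151.270·x − 31.162·y = 5804.381629
  18.146·x + 91.946·y = -1.839579
det = -151.270·91.946 − -31.162·18.146 = -13343.205768
x = (5804.381629·91.946 − -31.162·-1.839579) / -13343.205768 = -39.992814
y = (-151.270·-1.839579 − 5804.381629·18.146) / -13343.205768 = 7.872773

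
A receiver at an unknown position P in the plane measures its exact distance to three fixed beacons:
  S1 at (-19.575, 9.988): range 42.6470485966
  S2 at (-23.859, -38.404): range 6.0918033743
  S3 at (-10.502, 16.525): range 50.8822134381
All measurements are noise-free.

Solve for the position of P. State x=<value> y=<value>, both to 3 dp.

eq1: (x + 19.575)² + (y − 9.988)² = 42.6470485966²
eq2: (x + 23.859)² + (y + 38.404)² = 6.0918033743²
eq3: (x + 10.502)² + (y − 16.525)² = 50.8822134381²
eq2−eq3, eq2−eq1 (x²,y² cancel):
  26.714·x + 109.858·y = -4212.641044
  8.568·x + 96.784·y = -3342.839014
det = 26.714·96.784 − 109.858·8.568 = 1644.224432
x = (-4212.641044·96.784 − 109.858·-3342.839014) / 1644.224432 = -24.618684
y = (26.714·-3342.839014 − -4212.641044·8.568) / 1644.224432 = -32.359751

x=-24.619 y=-32.360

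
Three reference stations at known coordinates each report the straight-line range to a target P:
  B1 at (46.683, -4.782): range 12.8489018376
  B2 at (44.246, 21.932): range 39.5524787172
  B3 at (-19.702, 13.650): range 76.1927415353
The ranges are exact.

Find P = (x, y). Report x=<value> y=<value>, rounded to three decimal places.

x=49.964 y=-17.205

eq1: (x − 46.683)² + (y + 4.782)² = 12.8489018376²
eq2: (x − 44.246)² + (y − 21.932)² = 39.5524787172²
eq3: (x + 19.702)² + (y − 13.650)² = 76.1927415353²
eq3−eq1, eq3−eq2 (x²,y² cancel):
  132.770·x − 36.864·y = 7267.918293
  127.896·x + 16.564·y = 6105.165126
det = 132.770·16.564 − -36.864·127.896 = 6913.960424
x = (7267.918293·16.564 − -36.864·6105.165126) / 6913.960424 = 49.963637
y = (132.770·6105.165126 − 7267.918293·127.896) / 6913.960424 = -17.205031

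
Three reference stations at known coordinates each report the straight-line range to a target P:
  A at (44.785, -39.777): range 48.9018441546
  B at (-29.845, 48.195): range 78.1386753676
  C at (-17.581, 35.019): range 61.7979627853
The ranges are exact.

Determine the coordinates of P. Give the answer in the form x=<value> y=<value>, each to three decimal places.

x=-1.739 y=-24.714

eq1: (x − 44.785)² + (y + 39.777)² = 48.9018441546²
eq2: (x + 29.845)² + (y − 48.195)² = 78.1386753676²
eq3: (x + 17.581)² + (y − 35.019)² = 61.7979627853²
eq1−eq2, eq1−eq3 (x²,y² cancel):
  -149.260·x + 175.944·y = -4088.686130
  -124.732·x + 149.592·y = -3480.081875
det = -149.260·149.592 − 175.944·-124.732 = -382.254912
x = (-4088.686130·149.592 − 175.944·-3480.081875) / -382.254912 = -1.739127
y = (-149.260·-3480.081875 − -4088.686130·-124.732) / -382.254912 = -24.713933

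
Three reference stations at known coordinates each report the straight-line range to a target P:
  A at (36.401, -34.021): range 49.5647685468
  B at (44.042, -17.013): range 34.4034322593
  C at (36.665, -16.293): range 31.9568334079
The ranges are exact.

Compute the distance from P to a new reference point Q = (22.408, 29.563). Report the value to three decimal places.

eq1: (x − 36.401)² + (y + 34.021)² = 49.5647685468²
eq2: (x − 44.042)² + (y + 17.013)² = 34.4034322593²
eq3: (x − 36.665)² + (y + 16.293)² = 31.9568334079²
eq1−eq3, eq1−eq2 (x²,y² cancel):
  0.528·x + 35.456·y = 562.749912
  15.282·x + 34.016·y = 1019.748821
det = 0.528·34.016 − 35.456·15.282 = -523.878144
x = (562.749912·34.016 − 35.456·1019.748821) / -523.878144 = 32.476471
y = (0.528·1019.748821 − 562.749912·15.282) / -523.878144 = 15.388153
|P − Q| = √((32.476471 − 22.408)² + (15.388153 − 29.563)²) = 17.386788

17.387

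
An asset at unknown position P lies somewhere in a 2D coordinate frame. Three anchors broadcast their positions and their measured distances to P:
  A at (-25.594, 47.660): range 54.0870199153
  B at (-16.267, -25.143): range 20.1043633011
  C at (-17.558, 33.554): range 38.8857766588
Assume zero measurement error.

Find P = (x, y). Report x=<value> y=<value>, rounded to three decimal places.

eq1: (x + 25.594)² + (y − 47.660)² = 54.0870199153²
eq2: (x + 16.267)² + (y + 25.143)² = 20.1043633011²
eq3: (x + 17.558)² + (y − 33.554)² = 38.8857766588²
eq2−eq3, eq2−eq1 (x²,y² cancel):
  -2.582·x + 117.394·y = -570.549661
  -18.654·x + 145.606·y = -491.477602
det = -2.582·145.606 − 117.394·-18.654 = 1813.912984
x = (-570.549661·145.606 − 117.394·-491.477602) / 1813.912984 = -13.991262
y = (-2.582·-491.477602 − -570.549661·-18.654) / 1813.912984 = -5.167854

x=-13.991 y=-5.168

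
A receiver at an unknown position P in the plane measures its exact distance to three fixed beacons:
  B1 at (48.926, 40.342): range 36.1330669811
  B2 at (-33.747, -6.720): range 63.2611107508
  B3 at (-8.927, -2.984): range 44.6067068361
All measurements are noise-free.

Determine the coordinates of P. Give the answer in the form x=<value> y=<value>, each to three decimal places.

x=13.077 y=35.818

eq1: (x − 48.926)² + (y − 40.342)² = 36.1330669811²
eq2: (x + 33.747)² + (y + 6.720)² = 63.2611107508²
eq3: (x + 8.927)² + (y + 2.984)² = 44.6067068361²
eq2−eq3, eq2−eq1 (x²,y² cancel):
  49.640·x + 7.472·y = 916.787015
  165.346·x + 94.124·y = 5533.581635
det = 49.640·94.124 − 7.472·165.346 = 3436.850048
x = (916.787015·94.124 − 7.472·5533.581635) / 3436.850048 = 13.077306
y = (49.640·5533.581635 − 916.787015·165.346) / 3436.850048 = 35.817660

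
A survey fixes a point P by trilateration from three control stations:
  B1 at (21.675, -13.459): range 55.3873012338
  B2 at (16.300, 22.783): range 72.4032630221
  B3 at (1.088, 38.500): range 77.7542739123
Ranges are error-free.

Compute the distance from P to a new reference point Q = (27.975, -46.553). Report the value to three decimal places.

eq1: (x − 21.675)² + (y + 13.459)² = 55.3873012338²
eq2: (x − 16.300)² + (y − 22.783)² = 72.4032630221²
eq3: (x − 1.088)² + (y − 38.500)² = 77.7542739123²
eq3−eq2, eq3−eq1 (x²,y² cancel):
  30.424·x − 31.434·y = 104.815960
  41.174·x − 103.918·y = 2145.490536
det = 30.424·-103.918 − -31.434·41.174 = -1867.337716
x = (104.815960·-103.918 − -31.434·2145.490536) / -1867.337716 = -30.283266
y = (30.424·2145.490536 − 104.815960·41.174) / -1867.337716 = -32.644717
|P − Q| = √((-30.283266 − 27.975)² + (-32.644717 − -46.553)²) = 59.895458

59.895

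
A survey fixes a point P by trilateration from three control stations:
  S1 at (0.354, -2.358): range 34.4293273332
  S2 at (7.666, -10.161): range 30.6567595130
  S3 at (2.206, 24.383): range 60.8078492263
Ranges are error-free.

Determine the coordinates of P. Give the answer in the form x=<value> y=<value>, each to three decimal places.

x=-10.057 y=-35.175

eq1: (x − 0.354)² + (y + 2.358)² = 34.4293273332²
eq2: (x − 7.666)² + (y + 10.161)² = 30.6567595130²
eq3: (x − 2.206)² + (y − 24.383)² = 60.8078492263²
eq2−eq3, eq2−eq1 (x²,y² cancel):
  -10.920·x + 69.088·y = -2320.373976
  -14.624·x + 15.606·y = -401.869674
det = -10.920·15.606 − 69.088·-14.624 = 839.925392
x = (-2320.373976·15.606 − 69.088·-401.869674) / 839.925392 = -10.057303
y = (-10.920·-401.869674 − -2320.373976·-14.624) / 839.925392 = -35.175424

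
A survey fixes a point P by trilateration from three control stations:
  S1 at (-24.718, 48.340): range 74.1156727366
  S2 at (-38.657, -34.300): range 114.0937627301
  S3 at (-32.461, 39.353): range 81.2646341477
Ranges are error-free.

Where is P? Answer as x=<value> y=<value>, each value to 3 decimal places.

eq1: (x + 24.718)² + (y − 48.340)² = 74.1156727366²
eq2: (x + 38.657)² + (y + 34.300)² = 114.0937627301²
eq3: (x + 32.461)² + (y − 39.353)² = 81.2646341477²
eq2−eq1, eq2−eq3 (x²,y² cancel):
  27.878·x + 165.280·y = 7801.135224
  12.392·x + 147.306·y = 6344.967412
det = 27.878·147.306 − 165.280·12.392 = 2058.446908
x = (7801.135224·147.306 − 165.280·6344.967412) / 2058.446908 = 48.802722
y = (27.878·6344.967412 − 7801.135224·12.392) / 2058.446908 = 38.967891

x=48.803 y=38.968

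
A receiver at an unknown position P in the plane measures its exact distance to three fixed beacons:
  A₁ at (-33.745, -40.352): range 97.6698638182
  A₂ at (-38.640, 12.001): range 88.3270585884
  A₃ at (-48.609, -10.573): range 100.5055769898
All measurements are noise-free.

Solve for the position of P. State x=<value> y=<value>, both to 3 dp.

eq1: (x + 33.745)² + (y + 40.352)² = 97.6698638182²
eq2: (x + 38.640)² + (y − 12.001)² = 88.3270585884²
eq3: (x + 48.609)² + (y + 10.573)² = 100.5055769898²
eq3−eq2, eq3−eq1 (x²,y² cancel):
  19.938·x + 45.148·y = 1462.152118
  29.728·x − 59.558·y = 854.354427
det = 19.938·-59.558 − 45.148·29.728 = -2529.627148
x = (1462.152118·-59.558 − 45.148·854.354427) / -2529.627148 = 49.673427
y = (19.938·854.354427 − 1462.152118·29.728) / -2529.627148 = 10.449263

x=49.673 y=10.449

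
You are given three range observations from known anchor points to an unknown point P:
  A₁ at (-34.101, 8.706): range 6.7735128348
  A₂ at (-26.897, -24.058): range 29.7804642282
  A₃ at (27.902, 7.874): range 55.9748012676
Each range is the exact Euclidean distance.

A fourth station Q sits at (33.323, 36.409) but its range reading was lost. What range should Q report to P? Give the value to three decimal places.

eq1: (x + 34.101)² + (y − 8.706)² = 6.7735128348²
eq2: (x + 26.897)² + (y + 24.058)² = 29.7804642282²
eq3: (x − 27.902)² + (y − 7.874)² = 55.9748012676²
eq2−eq3, eq2−eq1 (x²,y² cancel):
  109.598·x + 63.864·y = -2708.016820
  -14.408·x + 65.528·y = 777.432238
det = 109.598·65.528 − 63.864·-14.408 = 8101.890256
x = (-2708.016820·65.528 − 63.864·777.432238) / 8101.890256 = -28.030602
y = (109.598·777.432238 − -2708.016820·-14.408) / 8101.890256 = 5.700881
|P − Q| = √((-28.030602 − 33.323)² + (5.700881 − 36.409)²) = 68.609424

68.609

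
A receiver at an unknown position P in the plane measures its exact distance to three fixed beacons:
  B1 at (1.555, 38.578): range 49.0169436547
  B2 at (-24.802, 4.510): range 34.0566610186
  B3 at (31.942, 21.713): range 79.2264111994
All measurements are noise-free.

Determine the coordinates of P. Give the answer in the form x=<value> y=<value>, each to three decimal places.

x=-46.794 y=30.514

eq1: (x − 1.555)² + (y − 38.578)² = 49.0169436547²
eq2: (x + 24.802)² + (y − 4.510)² = 34.0566610186²
eq3: (x − 31.942)² + (y − 21.713)² = 79.2264111994²
eq1−eq2, eq1−eq3 (x²,y² cancel):
  -52.714·x − 68.136·y = 387.603801
  60.774·x − 33.730·y = -3873.097842
det = -52.714·-33.730 − -68.136·60.774 = 5918.940484
x = (387.603801·-33.730 − -68.136·-3873.097842) / 5918.940484 = -46.794062
y = (-52.714·-3873.097842 − 387.603801·60.774) / 5918.940484 = 30.513949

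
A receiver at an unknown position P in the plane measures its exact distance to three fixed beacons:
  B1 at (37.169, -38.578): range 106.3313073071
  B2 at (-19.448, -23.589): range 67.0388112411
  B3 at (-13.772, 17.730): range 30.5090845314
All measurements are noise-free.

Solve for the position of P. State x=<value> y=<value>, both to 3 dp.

x=-31.875 y=42.288

eq1: (x − 37.169)² + (y + 38.578)² = 106.3313073071²
eq2: (x + 19.448)² + (y + 23.589)² = 67.0388112411²
eq3: (x + 13.772)² + (y − 17.730)² = 30.5090845314²
eq1−eq2, eq1−eq3 (x²,y² cancel):
  -113.234·x + 29.978·y = 4877.013681
  -101.882·x + 112.616·y = 8009.766914
det = -113.234·112.616 − 29.978·-101.882 = -9697.741548
x = (4877.013681·112.616 − 29.978·8009.766914) / -9697.741548 = -31.874739
y = (-113.234·8009.766914 − 4877.013681·-101.882) / -9697.741548 = 42.287994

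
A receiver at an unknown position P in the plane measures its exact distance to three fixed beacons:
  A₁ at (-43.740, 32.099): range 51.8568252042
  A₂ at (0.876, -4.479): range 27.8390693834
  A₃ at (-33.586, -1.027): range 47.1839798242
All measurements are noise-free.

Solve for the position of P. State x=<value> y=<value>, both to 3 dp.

eq1: (x + 43.740)² + (y − 32.099)² = 51.8568252042²
eq2: (x − 0.876)² + (y + 4.479)² = 27.8390693834²
eq3: (x + 33.586)² + (y + 1.027)² = 47.1839798242²
eq1−eq2, eq1−eq3 (x²,y² cancel):
  89.232·x − 73.156·y = -1008.588048
  20.308·x − 66.252·y = -1351.656908
det = 89.232·-66.252 − -73.156·20.308 = -4426.146416
x = (-1008.588048·-66.252 − -73.156·-1351.656908) / -4426.146416 = 7.243510
y = (89.232·-1351.656908 − -1008.588048·20.308) / -4426.146416 = 22.622081

x=7.244 y=22.622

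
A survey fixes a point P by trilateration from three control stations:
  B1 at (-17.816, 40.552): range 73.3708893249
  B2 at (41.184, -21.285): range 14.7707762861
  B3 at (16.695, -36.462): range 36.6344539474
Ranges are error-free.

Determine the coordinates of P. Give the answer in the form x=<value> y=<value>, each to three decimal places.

eq1: (x + 17.816)² + (y − 40.552)² = 73.3708893249²
eq2: (x − 41.184)² + (y + 21.285)² = 14.7707762861²
eq3: (x − 16.695)² + (y + 36.462)² = 36.6344539474²
eq1−eq3, eq1−eq2 (x²,y² cancel):
  69.022·x − 154.028·y = 3687.530093
  118.000·x − 123.674·y = 5352.410089
det = 69.022·-123.674 − -154.028·118.000 = 9639.077172
x = (3687.530093·-123.674 − -154.028·5352.410089) / 9639.077172 = 38.216254
y = (69.022·5352.410089 − 3687.530093·118.000) / 9639.077172 = -6.815435

x=38.216 y=-6.815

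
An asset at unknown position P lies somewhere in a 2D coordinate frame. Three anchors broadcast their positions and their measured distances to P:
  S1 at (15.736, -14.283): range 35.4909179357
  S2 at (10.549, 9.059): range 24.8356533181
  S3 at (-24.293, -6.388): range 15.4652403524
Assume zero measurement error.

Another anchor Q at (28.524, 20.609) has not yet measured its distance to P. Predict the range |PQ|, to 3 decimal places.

45.229

eq1: (x − 15.736)² + (y + 14.283)² = 35.4909179357²
eq2: (x − 10.549)² + (y − 9.059)² = 24.8356533181²
eq3: (x + 24.293)² + (y + 6.388)² = 15.4652403524²
eq1−eq2, eq1−eq3 (x²,y² cancel):
  -10.374·x + 46.684·y = 384.516677
  -80.058·x + 15.790·y = 1199.762205
det = -10.374·15.790 − 46.684·-80.058 = 3573.622212
x = (384.516677·15.790 − 46.684·1199.762205) / 3573.622212 = -13.974107
y = (-10.374·1199.762205 − 384.516677·-80.058) / 3573.622212 = 5.131293
|P − Q| = √((-13.974107 − 28.524)² + (5.131293 − 20.609)²) = 45.228846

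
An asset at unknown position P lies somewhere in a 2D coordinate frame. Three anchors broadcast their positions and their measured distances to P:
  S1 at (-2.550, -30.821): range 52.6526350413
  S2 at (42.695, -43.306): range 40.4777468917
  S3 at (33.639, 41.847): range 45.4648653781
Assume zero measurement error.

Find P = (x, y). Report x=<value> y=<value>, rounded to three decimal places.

x=42.048 y=-2.833

eq1: (x + 2.550)² + (y + 30.821)² = 52.6526350413²
eq2: (x − 42.695)² + (y + 43.306)² = 40.4777468917²
eq3: (x − 33.639)² + (y − 41.847)² = 45.4648653781²
eq1−eq2, eq1−eq3 (x²,y² cancel):
  90.490·x − 24.970·y = 3875.688103
  72.378·x + 145.336·y = 2631.563182
det = 90.490·145.336 − -24.970·72.378 = 14958.733300
x = (3875.688103·145.336 − -24.970·2631.563182) / 14958.733300 = 42.048155
y = (90.490·2631.563182 − 3875.688103·72.378) / 14958.733300 = -2.833422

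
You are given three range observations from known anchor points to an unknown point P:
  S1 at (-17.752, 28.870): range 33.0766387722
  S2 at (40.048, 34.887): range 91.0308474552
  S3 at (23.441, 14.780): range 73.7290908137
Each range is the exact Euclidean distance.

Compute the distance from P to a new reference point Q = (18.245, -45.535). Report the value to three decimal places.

eq1: (x + 17.752)² + (y − 28.870)² = 33.0766387722²
eq2: (x − 40.048)² + (y − 34.887)² = 91.0308474552²
eq3: (x − 23.441)² + (y − 14.780)² = 73.7290908137²
eq2−eq3, eq2−eq1 (x²,y² cancel):
  -33.214·x − 40.214·y = 797.620164
  -115.600·x − 12.034·y = 5520.216487
det = -33.214·-12.034 − -40.214·-115.600 = -4249.041124
x = (797.620164·-12.034 − -40.214·5520.216487) / -4249.041124 = -49.985731
y = (-33.214·5520.216487 − 797.620164·-115.600) / -4249.041124 = 21.450388
|P − Q| = √((-49.985731 − 18.245)² + (21.450388 − -45.535)²) = 95.616289

95.616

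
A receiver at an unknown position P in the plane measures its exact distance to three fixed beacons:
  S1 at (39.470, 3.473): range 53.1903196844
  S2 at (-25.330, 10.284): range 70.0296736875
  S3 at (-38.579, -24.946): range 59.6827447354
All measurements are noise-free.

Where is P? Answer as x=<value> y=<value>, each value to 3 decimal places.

x=17.625 y=-45.024

eq1: (x − 39.470)² + (y − 3.473)² = 53.1903196844²
eq2: (x + 25.330)² + (y − 10.284)² = 70.0296736875²
eq3: (x + 38.579)² + (y + 24.946)² = 59.6827447354²
eq2−eq1, eq2−eq3 (x²,y² cancel):
  129.600·x − 13.622·y = 2897.518162
  -26.498·x − 70.460·y = 2705.397779
det = 129.600·-70.460 − -13.622·-26.498 = -9492.571756
x = (2897.518162·-70.460 − -13.622·2705.397779) / -9492.571756 = 17.624960
y = (129.600·2705.397779 − 2897.518162·-26.498) / -9492.571756 = -45.024467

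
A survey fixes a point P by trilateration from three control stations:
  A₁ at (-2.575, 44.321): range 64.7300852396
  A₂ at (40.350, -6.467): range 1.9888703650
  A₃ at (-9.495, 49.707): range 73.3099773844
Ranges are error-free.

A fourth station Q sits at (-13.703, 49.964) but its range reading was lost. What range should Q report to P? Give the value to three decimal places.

76.320

eq1: (x + 2.575)² + (y − 44.321)² = 64.7300852396²
eq2: (x − 40.350)² + (y + 6.467)² = 1.9888703650²
eq3: (x + 9.495)² + (y − 49.707)² = 73.3099773844²
eq3−eq1, eq3−eq2 (x²,y² cancel):
  13.840·x − 10.772·y = 594.409641
  99.690·x − 112.348·y = 4479.400894
det = 13.840·-112.348 − -10.772·99.690 = -481.035640
x = (594.409641·-112.348 − -10.772·4479.400894) / -481.035640 = 38.518202
y = (13.840·4479.400894 − 594.409641·99.690) / -481.035640 = -5.692325
|P − Q| = √((38.518202 − -13.703)² + (-5.692325 − 49.964)²) = 76.319594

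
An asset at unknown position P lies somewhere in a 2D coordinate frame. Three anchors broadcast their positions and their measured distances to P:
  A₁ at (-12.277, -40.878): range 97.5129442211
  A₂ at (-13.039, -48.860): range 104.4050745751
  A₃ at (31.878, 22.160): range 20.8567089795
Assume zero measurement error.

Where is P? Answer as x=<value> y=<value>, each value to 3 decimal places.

eq1: (x + 12.277)² + (y + 40.878)² = 97.5129442211²
eq2: (x + 13.039)² + (y + 48.860)² = 104.4050745751²
eq3: (x − 31.878)² + (y − 22.160)² = 20.8567089795²
eq2−eq3, eq2−eq1 (x²,y² cancel):
  89.834·x + 142.040·y = 9415.374651
  1.524·x + 15.964·y = 656.065798
det = 89.834·15.964 − 142.040·1.524 = 1217.641016
x = (9415.374651·15.964 − 142.040·656.065798) / 1217.641016 = 46.909930
y = (89.834·656.065798 − 9415.374651·1.524) / 1217.641016 = 36.618333

x=46.910 y=36.618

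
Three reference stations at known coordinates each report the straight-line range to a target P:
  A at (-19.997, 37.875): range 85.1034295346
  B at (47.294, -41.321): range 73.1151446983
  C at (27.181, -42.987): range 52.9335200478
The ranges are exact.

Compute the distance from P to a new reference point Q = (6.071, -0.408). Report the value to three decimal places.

56.372

eq1: (x + 19.997)² + (y − 37.875)² = 85.1034295346²
eq2: (x − 47.294)² + (y + 41.321)² = 73.1151446983²
eq3: (x − 27.181)² + (y + 42.987)² = 52.9335200478²
eq2−eq3, eq2−eq1 (x²,y² cancel):
  -40.226·x − 3.332·y = 1186.408293
  -134.582·x + 158.392·y = -4006.521177
det = -40.226·158.392 − -3.332·-134.582 = -6819.903816
x = (1186.408293·158.392 − -3.332·-4006.521177) / -6819.903816 = -25.596820
y = (-40.226·-4006.521177 − 1186.408293·-134.582) / -6819.903816 = -47.043995
|P − Q| = √((-25.596820 − 6.071)² + (-47.043995 − -0.408)²) = 56.371685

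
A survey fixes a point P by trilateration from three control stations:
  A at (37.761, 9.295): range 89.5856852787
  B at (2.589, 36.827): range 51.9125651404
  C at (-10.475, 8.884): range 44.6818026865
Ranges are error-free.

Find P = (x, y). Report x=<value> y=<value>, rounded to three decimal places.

eq1: (x − 37.761)² + (y − 9.295)² = 89.5856852787²
eq2: (x − 2.589)² + (y − 36.827)² = 51.9125651404²
eq3: (x + 10.475)² + (y − 8.884)² = 44.6818026865²
eq1−eq3, eq1−eq2 (x²,y² cancel):
  -96.472·x − 0.822·y = 4705.492451
  -70.344·x + 55.064·y = 5181.321291
det = -96.472·55.064 − -0.822·-70.344 = -5369.956976
x = (4705.492451·55.064 − -0.822·5181.321291) / -5369.956976 = -49.043649
y = (-96.472·5181.321291 − 4705.492451·-70.344) / -5369.956976 = 31.443318

x=-49.044 y=31.443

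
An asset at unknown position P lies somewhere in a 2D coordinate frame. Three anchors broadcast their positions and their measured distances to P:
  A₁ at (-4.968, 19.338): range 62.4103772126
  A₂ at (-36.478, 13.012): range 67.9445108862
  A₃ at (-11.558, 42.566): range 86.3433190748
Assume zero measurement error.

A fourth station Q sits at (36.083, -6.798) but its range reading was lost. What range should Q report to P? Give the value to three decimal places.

eq1: (x + 4.968)² + (y − 19.338)² = 62.4103772126²
eq2: (x + 36.478)² + (y − 13.012)² = 67.9445108862²
eq3: (x + 11.558)² + (y − 42.566)² = 86.3433190748²
eq1−eq3, eq1−eq2 (x²,y² cancel):
  -13.180·x + 46.456·y = -2013.301113
  -63.020·x − 12.652·y = 379.915984
det = -13.180·-12.652 − 46.456·-63.020 = 3094.410480
x = (-2013.301113·-12.652 − 46.456·379.915984) / 3094.410480 = 2.528077
y = (-13.180·379.915984 − -2013.301113·-63.020) / 3094.410480 = -42.620567
|P − Q| = √((2.528077 − 36.083)² + (-42.620567 − -6.798)²) = 49.083492

49.083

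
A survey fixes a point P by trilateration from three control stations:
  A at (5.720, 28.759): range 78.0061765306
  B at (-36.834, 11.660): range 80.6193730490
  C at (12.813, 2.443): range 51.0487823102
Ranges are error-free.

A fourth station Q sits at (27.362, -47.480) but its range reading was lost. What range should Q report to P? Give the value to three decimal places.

10.507

eq1: (x − 5.720)² + (y − 28.759)² = 78.0061765306²
eq2: (x + 36.834)² + (y − 11.660)² = 80.6193730490²
eq3: (x − 12.813)² + (y − 2.443)² = 51.0487823102²
eq2−eq3, eq2−eq1 (x²,y² cancel):
  99.294·x − 18.434·y = 2570.947197
  85.108·x + 34.198·y = -218.380941
det = 99.294·34.198 − -18.434·85.108 = 4964.537084
x = (2570.947197·34.198 − -18.434·-218.380941) / 4964.537084 = 16.898981
y = (99.294·-218.380941 − 2570.947197·85.108) / 4964.537084 = -48.441997
|P − Q| = √((16.898981 − 27.362)² + (-48.441997 − -47.480)²) = 10.507150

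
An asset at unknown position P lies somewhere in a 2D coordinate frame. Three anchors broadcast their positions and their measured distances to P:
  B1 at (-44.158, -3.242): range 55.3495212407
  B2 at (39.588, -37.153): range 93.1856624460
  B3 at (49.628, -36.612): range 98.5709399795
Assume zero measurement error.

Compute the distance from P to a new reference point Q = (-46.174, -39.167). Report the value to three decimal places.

eq1: (x + 44.158)² + (y + 3.242)² = 55.3495212407²
eq2: (x − 39.588)² + (y + 37.153)² = 93.1856624460²
eq3: (x − 49.628)² + (y + 36.612)² = 98.5709399795²
eq1−eq3, eq1−eq2 (x²,y² cancel):
  187.572·x − 66.740·y = -4809.723307
  167.492·x − 67.822·y = -4632.882559
det = 187.572·-67.822 − -66.740·167.492 = -1543.092104
x = (-4809.723307·-67.822 − -66.740·-4632.882559) / -1543.092104 = -11.021035
y = (187.572·-4632.882559 − -4809.723307·167.492) / -1543.092104 = 41.092085
|P − Q| = √((-11.021035 − -46.174)² + (41.092085 − -39.167)²) = 87.619927

87.620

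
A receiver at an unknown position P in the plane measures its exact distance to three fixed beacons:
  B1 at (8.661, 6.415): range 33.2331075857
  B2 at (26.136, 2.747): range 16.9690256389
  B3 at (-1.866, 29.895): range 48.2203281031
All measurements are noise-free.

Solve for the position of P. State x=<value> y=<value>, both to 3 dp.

x=41.763 y=9.360

eq1: (x − 8.661)² + (y − 6.415)² = 33.2331075857²
eq2: (x − 26.136)² + (y − 2.747)² = 16.9690256389²
eq3: (x + 1.866)² + (y − 29.895)² = 48.2203281031²
eq1−eq3, eq1−eq2 (x²,y² cancel):
  -21.054·x + 46.960·y = -439.732768
  34.950·x − 7.336·y = 1390.962968
det = -21.054·-7.336 − 46.960·34.950 = -1486.799856
x = (-439.732768·-7.336 − 46.960·1390.962968) / -1486.799856 = 41.763349
y = (-21.054·1390.962968 − -439.732768·34.950) / -1486.799856 = 9.360153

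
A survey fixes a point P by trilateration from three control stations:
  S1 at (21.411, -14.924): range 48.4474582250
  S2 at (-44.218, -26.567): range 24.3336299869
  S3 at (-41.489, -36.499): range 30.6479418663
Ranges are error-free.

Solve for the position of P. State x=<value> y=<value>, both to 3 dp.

x=-26.746 y=-9.630

eq1: (x − 21.411)² + (y + 14.924)² = 48.4474582250²
eq2: (x + 44.218)² + (y + 26.567)² = 24.3336299869²
eq3: (x + 41.489)² + (y + 36.499)² = 30.6479418663²
eq2−eq1, eq2−eq3 (x²,y² cancel):
  131.258·x + 23.286·y = -3734.910976
  5.458·x − 19.864·y = 45.306317
det = 131.258·-19.864 − 23.286·5.458 = -2734.403900
x = (-3734.910976·-19.864 − 23.286·45.306317) / -2734.403900 = -26.746330
y = (131.258·45.306317 − -3734.910976·5.458) / -2734.403900 = -9.629872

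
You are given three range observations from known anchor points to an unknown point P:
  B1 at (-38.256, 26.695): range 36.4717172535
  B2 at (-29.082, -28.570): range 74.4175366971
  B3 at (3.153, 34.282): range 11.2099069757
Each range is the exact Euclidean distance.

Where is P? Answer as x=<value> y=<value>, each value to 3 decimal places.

eq1: (x + 38.256)² + (y − 26.695)² = 36.4717172535²
eq2: (x + 29.082)² + (y + 28.570)² = 74.4175366971²
eq3: (x − 3.153)² + (y − 34.282)² = 11.2099069757²
eq1−eq3, eq1−eq2 (x²,y² cancel):
  82.818·x + 15.174·y = 213.576517
  18.348·x − 110.530·y = -4721.920546
det = 82.818·-110.530 − 15.174·18.348 = -9432.286092
x = (213.576517·-110.530 − 15.174·-4721.920546) / -9432.286092 = -5.093549
y = (82.818·-4721.920546 − 213.576517·18.348) / -9432.286092 = 41.875184

x=-5.094 y=41.875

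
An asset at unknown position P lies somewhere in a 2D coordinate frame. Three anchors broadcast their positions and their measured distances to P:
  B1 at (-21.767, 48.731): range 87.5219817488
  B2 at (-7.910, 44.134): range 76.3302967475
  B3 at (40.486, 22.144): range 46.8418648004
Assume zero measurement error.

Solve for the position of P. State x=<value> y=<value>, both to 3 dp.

x=28.270 y=-23.077

eq1: (x + 21.767)² + (y − 48.731)² = 87.5219817488²
eq2: (x + 7.910)² + (y − 44.134)² = 76.3302967475²
eq3: (x − 40.486)² + (y − 22.144)² = 46.8418648004²
eq3−eq2, eq3−eq1 (x²,y² cancel):
  -96.792·x + 43.980·y = -3751.248780
  -124.506·x + 53.174·y = -4746.897273
det = -96.792·53.174 − 43.980·-124.506 = 328.956072
x = (-3751.248780·53.174 − 43.980·-4746.897273) / 328.956072 = 28.270156
y = (-96.792·-4746.897273 − -3751.248780·-124.506) / 328.956072 = -23.076940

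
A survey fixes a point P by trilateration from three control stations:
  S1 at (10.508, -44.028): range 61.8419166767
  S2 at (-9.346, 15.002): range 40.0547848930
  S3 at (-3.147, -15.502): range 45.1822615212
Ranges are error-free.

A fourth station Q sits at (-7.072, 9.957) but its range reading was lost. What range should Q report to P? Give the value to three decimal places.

38.040

eq1: (x − 10.508)² + (y + 44.028)² = 61.8419166767²
eq2: (x + 9.346)² + (y − 15.002)² = 40.0547848930²
eq3: (x + 3.147)² + (y + 15.502)² = 45.1822615212²
eq3−eq1, eq3−eq2 (x²,y² cancel):
  27.310·x − 57.052·y = 15.681333
  -12.398·x + 61.008·y = 499.243070
det = 27.310·61.008 − -57.052·-12.398 = 958.797784
x = (15.681333·61.008 − -57.052·499.243070) / 958.797784 = 30.704600
y = (27.310·499.243070 − 15.681333·-12.398) / 958.797784 = 14.423005
|P − Q| = √((30.704600 − -7.072)² + (14.423005 − 9.957)²) = 38.039673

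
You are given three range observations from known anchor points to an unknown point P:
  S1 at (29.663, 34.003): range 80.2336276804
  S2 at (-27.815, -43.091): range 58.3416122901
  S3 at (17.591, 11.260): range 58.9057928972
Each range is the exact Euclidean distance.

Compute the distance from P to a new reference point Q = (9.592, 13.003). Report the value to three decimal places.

62.793

eq1: (x − 29.663)² + (y − 34.003)² = 80.2336276804²
eq2: (x + 27.815)² + (y + 43.091)² = 58.3416122901²
eq3: (x − 17.591)² + (y − 11.260)² = 58.9057928972²
eq3−eq1, eq3−eq2 (x²,y² cancel):
  24.144·x + 45.486·y = -1367.675877
  -90.812·x − 108.702·y = 2260.426337
det = 24.144·-108.702 − 45.486·-90.812 = 1506.173544
x = (-1367.675877·-108.702 − 45.486·2260.426337) / 1506.173544 = 30.442276
y = (24.144·2260.426337 − -1367.675877·-90.812) / 1506.173544 = -46.226843
|P − Q| = √((30.442276 − 9.592)² + (-46.226843 − 13.003)²) = 62.792582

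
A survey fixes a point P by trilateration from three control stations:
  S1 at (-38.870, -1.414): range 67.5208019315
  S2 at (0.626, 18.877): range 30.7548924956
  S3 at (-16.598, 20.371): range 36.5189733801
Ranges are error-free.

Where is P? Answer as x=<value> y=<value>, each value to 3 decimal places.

x=5.835 y=49.188

eq1: (x + 38.870)² + (y + 1.414)² = 67.5208019315²
eq2: (x − 0.626)² + (y − 18.877)² = 30.7548924956²
eq3: (x + 16.598)² + (y − 20.371)² = 36.5189733801²
eq2−eq1, eq2−eq3 (x²,y² cancel):
  -78.992·x − 40.582·y = -2457.051990
  -34.448·x + 2.988·y = -54.033764
det = -78.992·2.988 − -40.582·-34.448 = -1633.996832
x = (-2457.051990·2.988 − -40.582·-54.033764) / -1633.996832 = 5.835060
y = (-78.992·-54.033764 − -2457.051990·-34.448) / -1633.996832 = 49.187544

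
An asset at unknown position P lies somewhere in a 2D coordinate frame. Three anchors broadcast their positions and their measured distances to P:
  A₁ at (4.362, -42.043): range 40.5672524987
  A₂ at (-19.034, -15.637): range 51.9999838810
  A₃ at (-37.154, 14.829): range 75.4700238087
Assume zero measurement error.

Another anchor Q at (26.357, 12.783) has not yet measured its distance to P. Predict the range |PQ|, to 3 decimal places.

eq1: (x − 4.362)² + (y + 42.043)² = 40.5672524987²
eq2: (x + 19.034)² + (y + 15.637)² = 51.9999838810²
eq3: (x + 37.154)² + (y − 14.829)² = 75.4700238087²
eq3−eq1, eq3−eq2 (x²,y² cancel):
  83.032·x − 113.744·y = 4236.344454
  36.240·x − 60.932·y = 1998.216138
det = 83.032·-60.932 − -113.744·36.240 = -937.223264
x = (4236.344454·-60.932 − -113.744·1998.216138) / -937.223264 = 32.909815
y = (83.032·1998.216138 − 4236.344454·36.240) / -937.223264 = -13.220713
|P − Q| = √((32.909815 − 26.357)² + (-13.220713 − 12.783)²) = 26.816645

26.817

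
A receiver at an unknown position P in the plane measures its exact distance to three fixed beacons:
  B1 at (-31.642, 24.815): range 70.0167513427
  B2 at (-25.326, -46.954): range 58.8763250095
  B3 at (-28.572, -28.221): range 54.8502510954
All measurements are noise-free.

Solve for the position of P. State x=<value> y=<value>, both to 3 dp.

eq1: (x + 31.642)² + (y − 24.815)² = 70.0167513427²
eq2: (x + 25.326)² + (y + 46.954)² = 58.8763250095²
eq3: (x + 28.572)² + (y + 28.221)² = 54.8502510954²
eq1−eq2, eq1−eq3 (x²,y² cancel):
  12.632·x − 143.538·y = 2665.007825
  6.140·x − 106.072·y = 1889.579059
det = 12.632·-106.072 − -143.538·6.140 = -458.578184
x = (2665.007825·-106.072 − -143.538·1889.579059) / -458.578184 = 24.982242
y = (12.632·1889.579059 − 2665.007825·6.140) / -458.578184 = -16.368015

x=24.982 y=-16.368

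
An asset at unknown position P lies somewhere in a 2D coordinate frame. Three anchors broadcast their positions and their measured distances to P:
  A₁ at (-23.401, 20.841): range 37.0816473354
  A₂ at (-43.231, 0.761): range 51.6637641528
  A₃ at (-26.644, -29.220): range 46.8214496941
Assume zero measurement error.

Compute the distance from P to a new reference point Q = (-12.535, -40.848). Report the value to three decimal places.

eq1: (x + 23.401)² + (y − 20.841)² = 37.0816473354²
eq2: (x + 43.231)² + (y − 0.761)² = 51.6637641528²
eq3: (x + 26.644)² + (y + 29.220)² = 46.8214496941²
eq1−eq2, eq1−eq3 (x²,y² cancel):
  -39.660·x − 40.160·y = -406.551557
  -6.486·x − 100.122·y = -235.442528
det = -39.660·-100.122 − -40.160·-6.486 = 3710.360760
x = (-406.551557·-100.122 − -40.160·-235.442528) / 3710.360760 = 8.422195
y = (-39.660·-235.442528 − -406.551557·-6.486) / 3710.360760 = 1.805958
|P − Q| = √((8.422195 − -12.535)² + (1.805958 − -40.848)²) = 47.524354

47.524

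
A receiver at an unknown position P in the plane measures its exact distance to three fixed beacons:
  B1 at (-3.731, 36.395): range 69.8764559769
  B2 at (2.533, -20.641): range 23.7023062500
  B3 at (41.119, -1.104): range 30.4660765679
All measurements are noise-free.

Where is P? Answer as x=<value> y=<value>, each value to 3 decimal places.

x=25.323 y=-27.155

eq1: (x + 3.731)² + (y − 36.395)² = 69.8764559769²
eq2: (x − 2.533)² + (y + 20.641)² = 23.7023062500²
eq3: (x − 41.119)² + (y + 1.104)² = 30.4660765679²
eq3−eq2, eq3−eq1 (x²,y² cancel):
  -77.172·x − 39.074·y = -893.141507
  -89.700·x + 74.998·y = -4308.011869
det = -77.172·74.998 − -39.074·-89.700 = -9292.683456
x = (-893.141507·74.998 − -39.074·-4308.011869) / -9292.683456 = 25.322619
y = (-77.172·-4308.011869 − -893.141507·-89.700) / -9292.683456 = -27.155030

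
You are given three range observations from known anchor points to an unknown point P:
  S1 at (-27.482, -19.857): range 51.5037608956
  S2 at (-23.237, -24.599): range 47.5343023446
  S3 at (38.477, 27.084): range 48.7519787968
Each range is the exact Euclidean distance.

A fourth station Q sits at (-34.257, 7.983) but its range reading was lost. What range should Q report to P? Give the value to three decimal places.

64.422

eq1: (x + 27.482)² + (y + 19.857)² = 51.5037608956²
eq2: (x + 23.237)² + (y + 24.599)² = 47.5343023446²
eq3: (x − 38.477)² + (y − 27.084)² = 48.7519787968²
eq2−eq1, eq2−eq3 (x²,y² cancel):
  -8.490·x + 9.484·y = -388.635684
  123.428·x + 103.366·y = 951.708078
det = -8.490·103.366 − 9.484·123.428 = -2048.168492
x = (-388.635684·103.366 − 9.484·951.708078) / -2048.168492 = 24.020346
y = (-8.490·951.708078 − -388.635684·123.428) / -2048.168492 = -19.475216
|P − Q| = √((24.020346 − -34.257)² + (-19.475216 − 7.983)²) = 64.422067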